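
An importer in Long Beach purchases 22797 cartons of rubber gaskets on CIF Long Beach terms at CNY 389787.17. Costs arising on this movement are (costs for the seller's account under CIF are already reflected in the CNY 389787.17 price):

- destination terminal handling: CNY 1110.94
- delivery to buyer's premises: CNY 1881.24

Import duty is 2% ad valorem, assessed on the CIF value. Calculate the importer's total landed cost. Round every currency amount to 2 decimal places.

CIF: the seller pays costs through ocean freight and marine insurance to the destination port.
The CIF price already equals the CIF value: 389787.17
Import duty = 389787.17 × 2% = 7795.74
Buyer bears: destination terminal 1110.94 + delivery 1881.24 + duty 7795.74 = 10787.92
Landed cost = invoice 389787.17 + 10787.92 = 400575.09

Total landed cost: CNY 400575.09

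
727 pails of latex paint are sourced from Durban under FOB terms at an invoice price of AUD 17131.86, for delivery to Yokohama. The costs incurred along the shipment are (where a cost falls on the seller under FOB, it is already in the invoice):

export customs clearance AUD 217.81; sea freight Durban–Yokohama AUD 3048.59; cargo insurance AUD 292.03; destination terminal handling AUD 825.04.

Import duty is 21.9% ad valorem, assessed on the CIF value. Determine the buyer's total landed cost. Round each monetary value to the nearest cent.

FOB: the seller bears costs until goods are on board at the origin port; the buyer bears freight, insurance and all costs thereafter.
Already in the invoice (seller's account under FOB): export clearance — exclude.
CIF value = FOB price + freight + insurance = 17131.86 + 3048.59 + 292.03 = 20472.48
Import duty = 20472.48 × 21.9% = 4483.47
Buyer bears: freight 3048.59 + insurance 292.03 + destination terminal 825.04 + duty 4483.47 = 8649.13
Landed cost = invoice 17131.86 + 8649.13 = 25780.99

Total landed cost: AUD 25780.99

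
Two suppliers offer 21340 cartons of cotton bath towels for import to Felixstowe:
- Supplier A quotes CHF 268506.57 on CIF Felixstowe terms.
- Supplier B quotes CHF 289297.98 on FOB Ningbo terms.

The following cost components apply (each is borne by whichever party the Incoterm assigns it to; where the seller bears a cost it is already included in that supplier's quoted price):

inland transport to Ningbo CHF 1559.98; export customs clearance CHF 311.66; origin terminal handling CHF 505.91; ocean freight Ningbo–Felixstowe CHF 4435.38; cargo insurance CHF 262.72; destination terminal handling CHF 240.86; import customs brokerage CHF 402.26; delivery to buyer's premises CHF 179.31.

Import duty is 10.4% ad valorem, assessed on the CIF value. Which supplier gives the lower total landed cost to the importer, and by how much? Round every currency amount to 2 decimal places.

Supplier A (CIF):
The CIF price already equals the CIF value: 268506.57
Import duty = 268506.57 × 10.4% = 27924.68
Buyer bears (A): 240.86 + 402.26 + 179.31 = 822.43
Landed cost (A) = invoice 268506.57 + 822.43 + duty 27924.68 = 297253.68
Supplier B (FOB):
CIF value = FOB price + freight + insurance = 289297.98 + 4435.38 + 262.72 = 293996.08
Import duty = 293996.08 × 10.4% = 30575.59
Buyer bears (B): 4435.38 + 262.72 + 240.86 + 402.26 + 179.31 = 5520.53
Landed cost (B) = invoice 289297.98 + 5520.53 + duty 30575.59 = 325394.10
Difference = |297253.68 − 325394.10| = 28140.42

Supplier A is cheaper by CHF 28140.42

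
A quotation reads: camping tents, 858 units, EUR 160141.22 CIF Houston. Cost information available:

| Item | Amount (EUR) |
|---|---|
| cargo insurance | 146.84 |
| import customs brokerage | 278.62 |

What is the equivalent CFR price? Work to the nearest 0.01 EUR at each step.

CFR price: EUR 159994.38

Not relevant to the conversion: brokerage — on the buyer under both terms; not part of either seller's price.
From CIF to CFR, the seller no longer bears: insurance.
CFR price = 160141.22 − 146.84 = 159994.38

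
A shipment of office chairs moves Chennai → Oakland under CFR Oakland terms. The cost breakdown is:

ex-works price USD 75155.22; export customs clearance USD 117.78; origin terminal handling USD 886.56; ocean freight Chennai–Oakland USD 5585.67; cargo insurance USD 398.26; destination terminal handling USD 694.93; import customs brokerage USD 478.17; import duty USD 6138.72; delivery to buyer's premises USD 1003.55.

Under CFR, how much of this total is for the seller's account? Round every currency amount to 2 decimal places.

Seller's account: USD 81745.23

CFR: the seller pays costs through ocean freight to the destination port, but not insurance.
Seller's account: goods 75155.22 + export clearance 117.78 + origin terminal 886.56 + freight 5585.67 = 81745.23
Buyer's account: insurance 398.26 + destination terminal 694.93 + brokerage 478.17 + duty 6138.72 + delivery 1003.55 = 8713.63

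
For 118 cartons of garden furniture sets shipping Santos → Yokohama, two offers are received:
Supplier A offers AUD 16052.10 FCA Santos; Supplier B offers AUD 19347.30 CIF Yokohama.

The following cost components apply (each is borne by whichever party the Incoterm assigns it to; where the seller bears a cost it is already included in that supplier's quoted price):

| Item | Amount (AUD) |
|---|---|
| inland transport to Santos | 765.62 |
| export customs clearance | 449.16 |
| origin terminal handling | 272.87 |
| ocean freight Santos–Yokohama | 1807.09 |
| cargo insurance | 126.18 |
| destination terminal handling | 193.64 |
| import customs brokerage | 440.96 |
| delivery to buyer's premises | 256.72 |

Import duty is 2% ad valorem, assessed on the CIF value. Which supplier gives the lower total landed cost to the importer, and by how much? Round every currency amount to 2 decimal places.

Supplier A (FCA):
CIF value = FCA price + origin terminal + freight + insurance = 16052.10 + 272.87 + 1807.09 + 126.18 = 18258.24
Import duty = 18258.24 × 2% = 365.16
Buyer bears (A): 272.87 + 1807.09 + 126.18 + 193.64 + 440.96 + 256.72 = 3097.46
Landed cost (A) = invoice 16052.10 + 3097.46 + duty 365.16 = 19514.72
Supplier B (CIF):
The CIF price already equals the CIF value: 19347.30
Import duty = 19347.30 × 2% = 386.95
Buyer bears (B): 193.64 + 440.96 + 256.72 = 891.32
Landed cost (B) = invoice 19347.30 + 891.32 + duty 386.95 = 20625.57
Difference = |19514.72 − 20625.57| = 1110.85

Supplier A is cheaper by AUD 1110.85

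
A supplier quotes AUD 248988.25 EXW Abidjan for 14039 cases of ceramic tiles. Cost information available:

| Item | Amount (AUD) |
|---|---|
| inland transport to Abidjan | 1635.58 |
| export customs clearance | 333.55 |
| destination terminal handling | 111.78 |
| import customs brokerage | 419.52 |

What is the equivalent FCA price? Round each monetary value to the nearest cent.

FCA price: AUD 250957.38

Not relevant to the conversion: brokerage, destination terminal — on the buyer under both terms; not part of either seller's price.
From EXW to FCA, the seller additionally bears: inland to port, export clearance.
FCA price = 248988.25 + 1635.58 + 333.55 = 250957.38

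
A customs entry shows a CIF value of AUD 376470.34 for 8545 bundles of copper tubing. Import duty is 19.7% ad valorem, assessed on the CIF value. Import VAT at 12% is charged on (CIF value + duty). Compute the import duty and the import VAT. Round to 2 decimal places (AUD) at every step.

Import duty = 376470.34 × 19.7% = 74164.66
VAT base = CIF + duty = 376470.34 + 74164.66 = 450635.00
Import VAT = 450635.00 × 12% = 54076.20

Import duty: AUD 74164.66; import VAT: AUD 54076.20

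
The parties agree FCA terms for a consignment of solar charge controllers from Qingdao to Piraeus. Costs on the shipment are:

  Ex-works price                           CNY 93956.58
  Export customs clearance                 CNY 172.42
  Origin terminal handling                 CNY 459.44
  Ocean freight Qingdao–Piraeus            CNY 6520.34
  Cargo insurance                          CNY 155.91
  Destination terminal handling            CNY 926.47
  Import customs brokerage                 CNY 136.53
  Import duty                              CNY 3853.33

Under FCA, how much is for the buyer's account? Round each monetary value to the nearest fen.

FCA: the seller delivers export-cleared goods to the carrier; the buyer bears costs from that point.
Seller's account: goods 93956.58 + export clearance 172.42 = 94129.00
Buyer's account: origin terminal 459.44 + freight 6520.34 + insurance 155.91 + destination terminal 926.47 + brokerage 136.53 + duty 3853.33 = 12052.02

Buyer's account: CNY 12052.02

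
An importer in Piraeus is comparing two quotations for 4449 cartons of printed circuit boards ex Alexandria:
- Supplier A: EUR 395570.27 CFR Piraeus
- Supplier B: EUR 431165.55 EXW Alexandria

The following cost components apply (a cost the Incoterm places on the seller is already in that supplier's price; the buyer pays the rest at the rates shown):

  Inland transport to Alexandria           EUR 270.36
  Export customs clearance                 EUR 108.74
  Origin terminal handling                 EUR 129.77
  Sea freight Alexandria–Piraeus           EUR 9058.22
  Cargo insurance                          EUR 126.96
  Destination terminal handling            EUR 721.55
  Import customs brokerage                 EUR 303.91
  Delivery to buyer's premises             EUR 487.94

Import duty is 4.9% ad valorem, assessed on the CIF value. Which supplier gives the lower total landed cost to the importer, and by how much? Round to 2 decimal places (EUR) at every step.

Supplier A (CFR):
CIF value = CFR price + insurance = 395570.27 + 126.96 = 395697.23
Import duty = 395697.23 × 4.9% = 19389.16
Buyer bears (A): 126.96 + 721.55 + 303.91 + 487.94 = 1640.36
Landed cost (A) = invoice 395570.27 + 1640.36 + duty 19389.16 = 416599.79
Supplier B (EXW):
CIF value = EXW price + inland to port + export clearance + origin terminal + freight + insurance = 431165.55 + 270.36 + 108.74 + 129.77 + 9058.22 + 126.96 = 440859.60
Import duty = 440859.60 × 4.9% = 21602.12
Buyer bears (B): 270.36 + 108.74 + 129.77 + 9058.22 + 126.96 + 721.55 + 303.91 + 487.94 = 11207.45
Landed cost (B) = invoice 431165.55 + 11207.45 + duty 21602.12 = 463975.12
Difference = |416599.79 − 463975.12| = 47375.33

Supplier A is cheaper by EUR 47375.33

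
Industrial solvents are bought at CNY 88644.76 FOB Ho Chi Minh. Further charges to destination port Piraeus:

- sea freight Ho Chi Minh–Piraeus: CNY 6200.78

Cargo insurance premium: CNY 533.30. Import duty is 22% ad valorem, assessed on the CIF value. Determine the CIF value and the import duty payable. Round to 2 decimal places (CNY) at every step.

CIF value: CNY 95378.84; import duty: CNY 20983.34

CIF = FOB price + freight + insurance
CIF = 88644.76 + 6200.78 + 533.30 = 95378.84
Import duty = 95378.84 × 22% = 20983.34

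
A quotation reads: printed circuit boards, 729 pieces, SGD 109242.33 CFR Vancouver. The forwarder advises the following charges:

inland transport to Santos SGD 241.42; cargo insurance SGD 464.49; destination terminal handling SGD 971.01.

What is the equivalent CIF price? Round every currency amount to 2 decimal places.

CIF price: SGD 109706.82

Not relevant to the conversion: inland to port — on the seller under both CFR and CIF; already in the CFR price and stays in the CIF price. destination terminal — on the buyer under both terms; not part of either seller's price.
From CFR to CIF, the seller additionally bears: insurance.
CIF price = 109242.33 + 464.49 = 109706.82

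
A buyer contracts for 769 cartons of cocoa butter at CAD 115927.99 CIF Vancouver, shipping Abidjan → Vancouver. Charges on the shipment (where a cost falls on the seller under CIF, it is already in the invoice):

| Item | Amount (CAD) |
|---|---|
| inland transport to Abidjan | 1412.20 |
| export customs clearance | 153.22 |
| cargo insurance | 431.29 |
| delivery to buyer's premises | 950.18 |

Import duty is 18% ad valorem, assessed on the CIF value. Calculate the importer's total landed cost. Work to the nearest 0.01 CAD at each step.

Total landed cost: CAD 137745.21

CIF: the seller pays costs through ocean freight and marine insurance to the destination port.
Already in the invoice (seller's account under CIF): inland to port, export clearance, insurance — exclude.
The CIF price already equals the CIF value: 115927.99
Import duty = 115927.99 × 18% = 20867.04
Buyer bears: delivery 950.18 + duty 20867.04 = 21817.22
Landed cost = invoice 115927.99 + 21817.22 = 137745.21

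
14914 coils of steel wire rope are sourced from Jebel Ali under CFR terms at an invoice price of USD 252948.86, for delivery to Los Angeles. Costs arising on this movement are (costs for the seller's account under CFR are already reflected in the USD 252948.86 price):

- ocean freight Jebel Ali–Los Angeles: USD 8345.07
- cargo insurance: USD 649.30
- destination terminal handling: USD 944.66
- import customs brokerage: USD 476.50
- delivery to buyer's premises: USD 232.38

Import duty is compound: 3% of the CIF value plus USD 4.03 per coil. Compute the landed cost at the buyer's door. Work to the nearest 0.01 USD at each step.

Total landed cost: USD 322963.06

CFR: the seller pays costs through ocean freight to the destination port, but not insurance.
Already in the invoice (seller's account under CFR): freight — exclude.
CIF value = CFR price + insurance = 252948.86 + 649.30 = 253598.16
Ad valorem component: 253598.16 × 3% = 7607.94
Specific component: 14914 × 4.03 = 60103.42
Import duty = 7607.94 + 60103.42 = 67711.36
Buyer bears: insurance 649.30 + destination terminal 944.66 + brokerage 476.50 + delivery 232.38 + duty 67711.36 = 70014.20
Landed cost = invoice 252948.86 + 70014.20 = 322963.06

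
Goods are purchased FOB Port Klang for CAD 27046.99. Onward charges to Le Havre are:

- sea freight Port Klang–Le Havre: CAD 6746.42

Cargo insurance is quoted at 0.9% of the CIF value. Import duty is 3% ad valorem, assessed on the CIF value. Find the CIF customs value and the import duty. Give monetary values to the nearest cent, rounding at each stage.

CIF value: CAD 34100.31; import duty: CAD 1023.01

Let C be the CIF value. C = FOB price + freight + 0.9% × C
C − 0.9% × C = 27046.99 + 6746.42
0.991 × C = 33793.41
C = 33793.41 / 0.991 = 34100.31
Insurance premium = 0.9% × 34100.31 = 306.90
Import duty = 34100.31 × 3% = 1023.01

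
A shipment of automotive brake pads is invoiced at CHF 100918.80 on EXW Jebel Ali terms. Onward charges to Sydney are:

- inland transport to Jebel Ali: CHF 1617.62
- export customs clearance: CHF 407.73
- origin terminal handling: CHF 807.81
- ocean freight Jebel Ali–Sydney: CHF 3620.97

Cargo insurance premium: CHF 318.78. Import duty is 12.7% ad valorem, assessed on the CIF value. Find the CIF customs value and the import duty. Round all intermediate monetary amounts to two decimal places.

CIF value: CHF 107691.71; import duty: CHF 13676.85

CIF = EXW price + pre-shipment costs + freight + insurance
CIF = 100918.80 + 1617.62 + 407.73 + 807.81 + 3620.97 + 318.78 = 107691.71
Import duty = 107691.71 × 12.7% = 13676.85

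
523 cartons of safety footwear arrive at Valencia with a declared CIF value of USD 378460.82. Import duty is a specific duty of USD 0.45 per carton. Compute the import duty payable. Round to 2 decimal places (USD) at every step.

Import duty: USD 235.35

Import duty = 523 × 0.45 = 235.35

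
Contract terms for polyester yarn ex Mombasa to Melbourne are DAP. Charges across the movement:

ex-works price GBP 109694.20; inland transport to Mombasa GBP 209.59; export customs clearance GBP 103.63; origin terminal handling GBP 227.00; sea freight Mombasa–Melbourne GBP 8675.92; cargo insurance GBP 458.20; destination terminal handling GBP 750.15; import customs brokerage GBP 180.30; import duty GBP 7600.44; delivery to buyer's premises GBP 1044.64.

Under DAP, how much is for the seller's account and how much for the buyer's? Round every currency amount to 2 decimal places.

Seller: GBP 121163.33; buyer: GBP 7780.74

DAP: the seller bears all costs to the named destination except import duty and clearance.
Seller's account: goods 109694.20 + inland to port 209.59 + export clearance 103.63 + origin terminal 227.00 + freight 8675.92 + insurance 458.20 + destination terminal 750.15 + delivery 1044.64 = 121163.33
Buyer's account: brokerage 180.30 + duty 7600.44 = 7780.74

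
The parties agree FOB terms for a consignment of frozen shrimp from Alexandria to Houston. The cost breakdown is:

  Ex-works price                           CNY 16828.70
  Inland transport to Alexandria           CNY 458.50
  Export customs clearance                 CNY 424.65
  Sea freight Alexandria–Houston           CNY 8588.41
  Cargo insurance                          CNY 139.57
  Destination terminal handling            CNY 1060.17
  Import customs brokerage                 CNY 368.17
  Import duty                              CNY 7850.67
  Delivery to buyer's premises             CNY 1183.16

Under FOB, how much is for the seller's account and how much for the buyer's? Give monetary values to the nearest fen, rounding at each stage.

Seller: CNY 17711.85; buyer: CNY 19190.15

FOB: the seller bears costs until goods are on board at the origin port; the buyer bears freight, insurance and all costs thereafter.
Seller's account: goods 16828.70 + inland to port 458.50 + export clearance 424.65 = 17711.85
Buyer's account: freight 8588.41 + insurance 139.57 + destination terminal 1060.17 + brokerage 368.17 + duty 7850.67 + delivery 1183.16 = 19190.15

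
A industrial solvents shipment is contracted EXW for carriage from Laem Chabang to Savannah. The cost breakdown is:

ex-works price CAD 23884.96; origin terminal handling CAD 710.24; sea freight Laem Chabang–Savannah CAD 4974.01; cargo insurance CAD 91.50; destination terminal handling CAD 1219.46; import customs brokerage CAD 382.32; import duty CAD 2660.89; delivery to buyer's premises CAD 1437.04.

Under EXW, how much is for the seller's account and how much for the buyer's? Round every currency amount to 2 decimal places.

EXW: the seller makes goods available at their premises; the buyer bears all onward costs.
Seller's account: goods 23884.96 = 23884.96
Buyer's account: origin terminal 710.24 + freight 4974.01 + insurance 91.50 + destination terminal 1219.46 + brokerage 382.32 + duty 2660.89 + delivery 1437.04 = 11475.46

Seller: CAD 23884.96; buyer: CAD 11475.46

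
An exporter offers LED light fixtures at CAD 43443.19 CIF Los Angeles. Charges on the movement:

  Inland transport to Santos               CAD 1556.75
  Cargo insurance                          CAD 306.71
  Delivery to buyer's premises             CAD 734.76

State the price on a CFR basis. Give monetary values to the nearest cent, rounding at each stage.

Not relevant to the conversion: inland to port — on the seller under both CIF and CFR; already in the CIF price and stays in the CFR price. delivery — on the buyer under both terms; not part of either seller's price.
From CIF to CFR, the seller no longer bears: insurance.
CFR price = 43443.19 − 306.71 = 43136.48

CFR price: CAD 43136.48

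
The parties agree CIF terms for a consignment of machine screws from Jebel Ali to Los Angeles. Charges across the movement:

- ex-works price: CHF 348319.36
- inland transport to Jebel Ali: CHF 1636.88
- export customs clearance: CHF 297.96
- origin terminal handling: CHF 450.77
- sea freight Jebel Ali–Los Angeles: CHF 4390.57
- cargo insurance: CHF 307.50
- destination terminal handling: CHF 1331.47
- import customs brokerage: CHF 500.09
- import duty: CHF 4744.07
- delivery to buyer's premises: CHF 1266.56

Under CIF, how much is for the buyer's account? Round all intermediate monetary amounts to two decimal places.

Buyer's account: CHF 7842.19

CIF: the seller pays costs through ocean freight and marine insurance to the destination port.
Seller's account: goods 348319.36 + inland to port 1636.88 + export clearance 297.96 + origin terminal 450.77 + freight 4390.57 + insurance 307.50 = 355403.04
Buyer's account: destination terminal 1331.47 + brokerage 500.09 + duty 4744.07 + delivery 1266.56 = 7842.19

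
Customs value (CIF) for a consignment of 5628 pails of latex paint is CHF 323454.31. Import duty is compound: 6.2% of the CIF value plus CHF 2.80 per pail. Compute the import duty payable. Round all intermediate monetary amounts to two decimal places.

Import duty: CHF 35812.57

Ad valorem component: 323454.31 × 6.2% = 20054.17
Specific component: 5628 × 2.80 = 15758.40
Import duty = 20054.17 + 15758.40 = 35812.57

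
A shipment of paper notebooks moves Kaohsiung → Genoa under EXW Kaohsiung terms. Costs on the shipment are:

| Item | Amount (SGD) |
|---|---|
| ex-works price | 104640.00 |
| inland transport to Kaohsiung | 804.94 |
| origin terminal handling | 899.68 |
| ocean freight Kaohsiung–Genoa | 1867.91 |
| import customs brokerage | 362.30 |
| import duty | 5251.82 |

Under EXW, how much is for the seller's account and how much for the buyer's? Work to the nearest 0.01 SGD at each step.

EXW: the seller makes goods available at their premises; the buyer bears all onward costs.
Seller's account: goods 104640.00 = 104640.00
Buyer's account: inland to port 804.94 + origin terminal 899.68 + freight 1867.91 + brokerage 362.30 + duty 5251.82 = 9186.65

Seller: SGD 104640.00; buyer: SGD 9186.65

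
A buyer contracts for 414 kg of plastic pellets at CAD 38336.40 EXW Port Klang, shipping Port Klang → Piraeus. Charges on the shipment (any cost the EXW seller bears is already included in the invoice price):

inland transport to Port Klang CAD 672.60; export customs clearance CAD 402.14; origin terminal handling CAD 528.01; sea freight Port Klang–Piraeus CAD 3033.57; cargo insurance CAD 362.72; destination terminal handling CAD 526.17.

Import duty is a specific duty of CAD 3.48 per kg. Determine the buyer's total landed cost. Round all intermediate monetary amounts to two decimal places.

EXW: the seller makes goods available at their premises; the buyer bears all onward costs.
CIF value = EXW price + inland to port + export clearance + origin terminal + freight + insurance = 38336.40 + 672.60 + 402.14 + 528.01 + 3033.57 + 362.72 = 43335.44
Import duty = 414 × 3.48 = 1440.72
Buyer bears: inland to port 672.60 + export clearance 402.14 + origin terminal 528.01 + freight 3033.57 + insurance 362.72 + destination terminal 526.17 + duty 1440.72 = 6965.93
Landed cost = invoice 38336.40 + 6965.93 = 45302.33

Total landed cost: CAD 45302.33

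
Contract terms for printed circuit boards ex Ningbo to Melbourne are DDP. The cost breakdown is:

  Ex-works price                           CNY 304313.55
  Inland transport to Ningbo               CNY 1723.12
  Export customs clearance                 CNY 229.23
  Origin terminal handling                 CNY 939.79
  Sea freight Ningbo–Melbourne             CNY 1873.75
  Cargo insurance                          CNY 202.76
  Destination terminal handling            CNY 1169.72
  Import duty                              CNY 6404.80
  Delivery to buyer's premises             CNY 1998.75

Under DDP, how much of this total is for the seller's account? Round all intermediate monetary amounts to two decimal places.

Seller's account: CNY 318855.47

DDP: the seller bears all costs including import duty.
Seller's account: goods 304313.55 + inland to port 1723.12 + export clearance 229.23 + origin terminal 939.79 + freight 1873.75 + insurance 202.76 + destination terminal 1169.72 + duty 6404.80 + delivery 1998.75 = 318855.47
Buyer's account: 0.00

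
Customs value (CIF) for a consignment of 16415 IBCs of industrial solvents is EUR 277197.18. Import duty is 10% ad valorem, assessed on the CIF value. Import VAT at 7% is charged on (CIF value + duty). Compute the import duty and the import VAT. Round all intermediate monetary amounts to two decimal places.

Import duty = 277197.18 × 10% = 27719.72
VAT base = CIF + duty = 277197.18 + 27719.72 = 304916.90
Import VAT = 304916.90 × 7% = 21344.18

Import duty: EUR 27719.72; import VAT: EUR 21344.18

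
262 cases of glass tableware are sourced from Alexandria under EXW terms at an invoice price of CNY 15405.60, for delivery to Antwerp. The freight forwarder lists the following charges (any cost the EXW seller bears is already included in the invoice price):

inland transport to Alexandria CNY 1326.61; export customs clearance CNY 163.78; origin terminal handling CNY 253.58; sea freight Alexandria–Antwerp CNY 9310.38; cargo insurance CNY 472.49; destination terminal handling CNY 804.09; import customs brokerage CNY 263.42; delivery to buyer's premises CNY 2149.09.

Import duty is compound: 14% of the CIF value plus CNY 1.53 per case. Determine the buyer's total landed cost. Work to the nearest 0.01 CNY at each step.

EXW: the seller makes goods available at their premises; the buyer bears all onward costs.
CIF value = EXW price + inland to port + export clearance + origin terminal + freight + insurance = 15405.60 + 1326.61 + 163.78 + 253.58 + 9310.38 + 472.49 = 26932.44
Ad valorem component: 26932.44 × 14% = 3770.54
Specific component: 262 × 1.53 = 400.86
Import duty = 3770.54 + 400.86 = 4171.40
Buyer bears: inland to port 1326.61 + export clearance 163.78 + origin terminal 253.58 + freight 9310.38 + insurance 472.49 + destination terminal 804.09 + brokerage 263.42 + delivery 2149.09 + duty 4171.40 = 18914.84
Landed cost = invoice 15405.60 + 18914.84 = 34320.44

Total landed cost: CNY 34320.44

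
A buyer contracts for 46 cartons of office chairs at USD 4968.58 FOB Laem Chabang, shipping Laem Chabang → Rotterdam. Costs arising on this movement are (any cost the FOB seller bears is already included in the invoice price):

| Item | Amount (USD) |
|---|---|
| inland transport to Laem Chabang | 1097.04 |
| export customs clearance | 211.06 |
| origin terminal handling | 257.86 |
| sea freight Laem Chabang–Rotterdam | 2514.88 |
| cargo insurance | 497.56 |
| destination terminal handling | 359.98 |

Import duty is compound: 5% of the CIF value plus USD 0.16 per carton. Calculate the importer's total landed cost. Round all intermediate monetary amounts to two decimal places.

FOB: the seller bears costs until goods are on board at the origin port; the buyer bears freight, insurance and all costs thereafter.
Already in the invoice (seller's account under FOB): inland to port, export clearance, origin terminal — exclude.
CIF value = FOB price + freight + insurance = 4968.58 + 2514.88 + 497.56 = 7981.02
Ad valorem component: 7981.02 × 5% = 399.05
Specific component: 46 × 0.16 = 7.36
Import duty = 399.05 + 7.36 = 406.41
Buyer bears: freight 2514.88 + insurance 497.56 + destination terminal 359.98 + duty 406.41 = 3778.83
Landed cost = invoice 4968.58 + 3778.83 = 8747.41

Total landed cost: USD 8747.41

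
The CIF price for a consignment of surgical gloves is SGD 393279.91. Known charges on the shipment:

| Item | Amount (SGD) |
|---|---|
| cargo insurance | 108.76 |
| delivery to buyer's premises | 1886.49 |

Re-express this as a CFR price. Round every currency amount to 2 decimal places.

Not relevant to the conversion: delivery — on the buyer under both terms; not part of either seller's price.
From CIF to CFR, the seller no longer bears: insurance.
CFR price = 393279.91 − 108.76 = 393171.15

CFR price: SGD 393171.15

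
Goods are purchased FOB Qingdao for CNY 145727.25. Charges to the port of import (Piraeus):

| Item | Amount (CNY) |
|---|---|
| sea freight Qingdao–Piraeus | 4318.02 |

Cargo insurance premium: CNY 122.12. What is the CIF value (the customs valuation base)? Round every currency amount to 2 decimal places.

CIF = FOB price + freight + insurance
CIF = 145727.25 + 4318.02 + 122.12 = 150167.39

CIF value: CNY 150167.39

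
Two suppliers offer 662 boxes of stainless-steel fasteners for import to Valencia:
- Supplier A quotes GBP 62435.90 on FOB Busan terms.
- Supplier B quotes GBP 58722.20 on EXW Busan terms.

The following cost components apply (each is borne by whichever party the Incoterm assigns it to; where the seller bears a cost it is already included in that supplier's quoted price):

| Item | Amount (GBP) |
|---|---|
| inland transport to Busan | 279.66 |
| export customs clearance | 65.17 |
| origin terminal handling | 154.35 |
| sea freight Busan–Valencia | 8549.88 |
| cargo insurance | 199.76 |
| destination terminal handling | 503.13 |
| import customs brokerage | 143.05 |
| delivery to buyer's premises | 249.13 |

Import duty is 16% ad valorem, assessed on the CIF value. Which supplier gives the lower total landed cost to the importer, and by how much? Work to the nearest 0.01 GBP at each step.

Supplier B is cheaper by GBP 3728.85

Supplier A (FOB):
CIF value = FOB price + freight + insurance = 62435.90 + 8549.88 + 199.76 = 71185.54
Import duty = 71185.54 × 16% = 11389.69
Buyer bears (A): 8549.88 + 199.76 + 503.13 + 143.05 + 249.13 = 9644.95
Landed cost (A) = invoice 62435.90 + 9644.95 + duty 11389.69 = 83470.54
Supplier B (EXW):
CIF value = EXW price + inland to port + export clearance + origin terminal + freight + insurance = 58722.20 + 279.66 + 65.17 + 154.35 + 8549.88 + 199.76 = 67971.02
Import duty = 67971.02 × 16% = 10875.36
Buyer bears (B): 279.66 + 65.17 + 154.35 + 8549.88 + 199.76 + 503.13 + 143.05 + 249.13 = 10144.13
Landed cost (B) = invoice 58722.20 + 10144.13 + duty 10875.36 = 79741.69
Difference = |83470.54 − 79741.69| = 3728.85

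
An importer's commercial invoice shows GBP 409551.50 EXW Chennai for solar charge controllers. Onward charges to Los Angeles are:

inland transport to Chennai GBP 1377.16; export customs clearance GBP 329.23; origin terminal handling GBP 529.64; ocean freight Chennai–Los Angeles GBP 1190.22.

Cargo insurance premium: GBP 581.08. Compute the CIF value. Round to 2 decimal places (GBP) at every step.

CIF = EXW price + pre-shipment costs + freight + insurance
CIF = 409551.50 + 1377.16 + 329.23 + 529.64 + 1190.22 + 581.08 = 413558.83

CIF value: GBP 413558.83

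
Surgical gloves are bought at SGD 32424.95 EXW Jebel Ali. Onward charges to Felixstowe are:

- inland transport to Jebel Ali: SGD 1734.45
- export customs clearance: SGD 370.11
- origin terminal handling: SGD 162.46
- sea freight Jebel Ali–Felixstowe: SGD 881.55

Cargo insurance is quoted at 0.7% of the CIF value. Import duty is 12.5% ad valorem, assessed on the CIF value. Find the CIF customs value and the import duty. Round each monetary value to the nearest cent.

Let C be the CIF value. C = EXW price + pre-shipment costs + freight + 0.7% × C
C − 0.7% × C = 32424.95 + 1734.45 + 370.11 + 162.46 + 881.55
0.993 × C = 35573.52
C = 35573.52 / 0.993 = 35824.29
Insurance premium = 0.7% × 35824.29 = 250.77
Import duty = 35824.29 × 12.5% = 4478.04

CIF value: SGD 35824.29; import duty: SGD 4478.04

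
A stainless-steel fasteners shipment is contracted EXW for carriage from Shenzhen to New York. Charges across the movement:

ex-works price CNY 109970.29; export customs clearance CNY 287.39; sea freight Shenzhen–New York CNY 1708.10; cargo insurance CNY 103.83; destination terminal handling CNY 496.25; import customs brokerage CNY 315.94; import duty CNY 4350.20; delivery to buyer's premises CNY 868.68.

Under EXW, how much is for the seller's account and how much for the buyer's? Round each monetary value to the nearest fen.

Seller: CNY 109970.29; buyer: CNY 8130.39

EXW: the seller makes goods available at their premises; the buyer bears all onward costs.
Seller's account: goods 109970.29 = 109970.29
Buyer's account: export clearance 287.39 + freight 1708.10 + insurance 103.83 + destination terminal 496.25 + brokerage 315.94 + duty 4350.20 + delivery 868.68 = 8130.39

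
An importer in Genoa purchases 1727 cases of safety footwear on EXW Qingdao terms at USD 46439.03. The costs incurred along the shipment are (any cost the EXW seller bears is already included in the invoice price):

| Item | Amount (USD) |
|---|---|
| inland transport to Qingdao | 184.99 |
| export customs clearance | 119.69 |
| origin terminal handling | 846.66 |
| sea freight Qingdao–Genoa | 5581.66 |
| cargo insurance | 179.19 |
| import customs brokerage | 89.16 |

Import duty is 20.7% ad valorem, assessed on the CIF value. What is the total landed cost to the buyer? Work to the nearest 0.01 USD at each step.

EXW: the seller makes goods available at their premises; the buyer bears all onward costs.
CIF value = EXW price + inland to port + export clearance + origin terminal + freight + insurance = 46439.03 + 184.99 + 119.69 + 846.66 + 5581.66 + 179.19 = 53351.22
Import duty = 53351.22 × 20.7% = 11043.70
Buyer bears: inland to port 184.99 + export clearance 119.69 + origin terminal 846.66 + freight 5581.66 + insurance 179.19 + brokerage 89.16 + duty 11043.70 = 18045.05
Landed cost = invoice 46439.03 + 18045.05 = 64484.08

Total landed cost: USD 64484.08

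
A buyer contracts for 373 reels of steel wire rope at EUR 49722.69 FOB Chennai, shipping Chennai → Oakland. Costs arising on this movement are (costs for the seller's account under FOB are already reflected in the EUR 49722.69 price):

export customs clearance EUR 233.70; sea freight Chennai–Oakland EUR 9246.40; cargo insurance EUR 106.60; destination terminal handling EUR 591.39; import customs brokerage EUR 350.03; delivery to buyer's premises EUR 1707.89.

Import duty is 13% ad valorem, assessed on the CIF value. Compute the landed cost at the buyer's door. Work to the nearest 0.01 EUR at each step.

Total landed cost: EUR 69404.84

FOB: the seller bears costs until goods are on board at the origin port; the buyer bears freight, insurance and all costs thereafter.
Already in the invoice (seller's account under FOB): export clearance — exclude.
CIF value = FOB price + freight + insurance = 49722.69 + 9246.40 + 106.60 = 59075.69
Import duty = 59075.69 × 13% = 7679.84
Buyer bears: freight 9246.40 + insurance 106.60 + destination terminal 591.39 + brokerage 350.03 + delivery 1707.89 + duty 7679.84 = 19682.15
Landed cost = invoice 49722.69 + 19682.15 = 69404.84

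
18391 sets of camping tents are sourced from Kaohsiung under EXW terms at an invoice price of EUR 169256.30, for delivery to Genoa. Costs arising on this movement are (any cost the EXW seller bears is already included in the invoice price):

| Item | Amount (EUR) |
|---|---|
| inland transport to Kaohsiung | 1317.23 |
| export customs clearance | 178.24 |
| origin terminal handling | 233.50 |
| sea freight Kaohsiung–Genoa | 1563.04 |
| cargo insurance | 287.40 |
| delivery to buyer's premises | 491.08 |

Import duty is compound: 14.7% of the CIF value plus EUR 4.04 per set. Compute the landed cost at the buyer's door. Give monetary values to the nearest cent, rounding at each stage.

EXW: the seller makes goods available at their premises; the buyer bears all onward costs.
CIF value = EXW price + inland to port + export clearance + origin terminal + freight + insurance = 169256.30 + 1317.23 + 178.24 + 233.50 + 1563.04 + 287.40 = 172835.71
Ad valorem component: 172835.71 × 14.7% = 25406.85
Specific component: 18391 × 4.04 = 74299.64
Import duty = 25406.85 + 74299.64 = 99706.49
Buyer bears: inland to port 1317.23 + export clearance 178.24 + origin terminal 233.50 + freight 1563.04 + insurance 287.40 + delivery 491.08 + duty 99706.49 = 103776.98
Landed cost = invoice 169256.30 + 103776.98 = 273033.28

Total landed cost: EUR 273033.28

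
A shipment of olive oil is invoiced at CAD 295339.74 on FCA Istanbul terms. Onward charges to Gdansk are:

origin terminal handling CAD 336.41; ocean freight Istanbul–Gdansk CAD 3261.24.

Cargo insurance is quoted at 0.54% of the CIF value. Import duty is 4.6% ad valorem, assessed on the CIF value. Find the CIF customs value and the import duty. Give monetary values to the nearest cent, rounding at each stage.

Let C be the CIF value. C = FCA price + pre-shipment costs + freight + 0.54% × C
C − 0.54% × C = 295339.74 + 336.41 + 3261.24
0.9946 × C = 298937.39
C = 298937.39 / 0.9946 = 300560.42
Insurance premium = 0.54% × 300560.42 = 1623.03
Import duty = 300560.42 × 4.6% = 13825.78

CIF value: CAD 300560.42; import duty: CAD 13825.78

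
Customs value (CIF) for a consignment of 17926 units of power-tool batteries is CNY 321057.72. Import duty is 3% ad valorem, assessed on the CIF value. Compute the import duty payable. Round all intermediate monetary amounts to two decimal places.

Import duty = 321057.72 × 3% = 9631.73

Import duty: CNY 9631.73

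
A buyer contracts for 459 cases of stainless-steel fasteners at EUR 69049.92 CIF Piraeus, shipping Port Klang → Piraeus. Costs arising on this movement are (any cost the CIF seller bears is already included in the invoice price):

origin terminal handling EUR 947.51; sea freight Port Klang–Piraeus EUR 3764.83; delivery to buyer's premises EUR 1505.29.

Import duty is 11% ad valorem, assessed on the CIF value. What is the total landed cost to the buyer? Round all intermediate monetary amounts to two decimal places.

Total landed cost: EUR 78150.70

CIF: the seller pays costs through ocean freight and marine insurance to the destination port.
Already in the invoice (seller's account under CIF): origin terminal, freight — exclude.
The CIF price already equals the CIF value: 69049.92
Import duty = 69049.92 × 11% = 7595.49
Buyer bears: delivery 1505.29 + duty 7595.49 = 9100.78
Landed cost = invoice 69049.92 + 9100.78 = 78150.70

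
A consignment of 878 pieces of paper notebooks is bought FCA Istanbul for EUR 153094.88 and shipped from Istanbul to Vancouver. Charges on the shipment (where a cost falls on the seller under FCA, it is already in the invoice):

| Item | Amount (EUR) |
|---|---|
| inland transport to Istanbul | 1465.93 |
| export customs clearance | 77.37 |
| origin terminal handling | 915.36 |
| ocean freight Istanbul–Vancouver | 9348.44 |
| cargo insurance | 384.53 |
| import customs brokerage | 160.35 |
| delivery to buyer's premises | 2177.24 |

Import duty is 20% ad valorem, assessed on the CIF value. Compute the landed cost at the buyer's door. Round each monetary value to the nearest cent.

Total landed cost: EUR 198829.44

FCA: the seller delivers export-cleared goods to the carrier; the buyer bears costs from that point.
Already in the invoice (seller's account under FCA): inland to port, export clearance — exclude.
CIF value = FCA price + origin terminal + freight + insurance = 153094.88 + 915.36 + 9348.44 + 384.53 = 163743.21
Import duty = 163743.21 × 20% = 32748.64
Buyer bears: origin terminal 915.36 + freight 9348.44 + insurance 384.53 + brokerage 160.35 + delivery 2177.24 + duty 32748.64 = 45734.56
Landed cost = invoice 153094.88 + 45734.56 = 198829.44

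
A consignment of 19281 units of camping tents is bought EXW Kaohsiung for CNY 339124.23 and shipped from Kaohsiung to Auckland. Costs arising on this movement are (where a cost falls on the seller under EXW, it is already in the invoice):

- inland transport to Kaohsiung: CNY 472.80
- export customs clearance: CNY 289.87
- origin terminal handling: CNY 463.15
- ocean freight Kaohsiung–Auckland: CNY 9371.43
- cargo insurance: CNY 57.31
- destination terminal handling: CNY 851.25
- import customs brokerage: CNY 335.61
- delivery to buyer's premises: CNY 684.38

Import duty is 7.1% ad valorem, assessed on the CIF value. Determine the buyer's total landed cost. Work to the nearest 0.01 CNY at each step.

EXW: the seller makes goods available at their premises; the buyer bears all onward costs.
CIF value = EXW price + inland to port + export clearance + origin terminal + freight + insurance = 339124.23 + 472.80 + 289.87 + 463.15 + 9371.43 + 57.31 = 349778.79
Import duty = 349778.79 × 7.1% = 24834.29
Buyer bears: inland to port 472.80 + export clearance 289.87 + origin terminal 463.15 + freight 9371.43 + insurance 57.31 + destination terminal 851.25 + brokerage 335.61 + delivery 684.38 + duty 24834.29 = 37360.09
Landed cost = invoice 339124.23 + 37360.09 = 376484.32

Total landed cost: CNY 376484.32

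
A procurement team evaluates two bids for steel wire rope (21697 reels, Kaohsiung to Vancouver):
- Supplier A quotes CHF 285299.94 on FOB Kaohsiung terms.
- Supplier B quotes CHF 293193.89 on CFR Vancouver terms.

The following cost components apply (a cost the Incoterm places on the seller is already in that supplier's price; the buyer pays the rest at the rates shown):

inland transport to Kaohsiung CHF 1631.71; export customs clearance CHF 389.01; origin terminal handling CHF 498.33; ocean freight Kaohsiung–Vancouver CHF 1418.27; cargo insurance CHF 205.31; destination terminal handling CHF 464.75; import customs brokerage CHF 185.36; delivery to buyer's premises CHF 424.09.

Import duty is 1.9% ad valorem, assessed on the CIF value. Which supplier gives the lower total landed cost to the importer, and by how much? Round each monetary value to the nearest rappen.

Supplier A (FOB):
CIF value = FOB price + freight + insurance = 285299.94 + 1418.27 + 205.31 = 286923.52
Import duty = 286923.52 × 1.9% = 5451.55
Buyer bears (A): 1418.27 + 205.31 + 464.75 + 185.36 + 424.09 = 2697.78
Landed cost (A) = invoice 285299.94 + 2697.78 + duty 5451.55 = 293449.27
Supplier B (CFR):
CIF value = CFR price + insurance = 293193.89 + 205.31 = 293399.20
Import duty = 293399.20 × 1.9% = 5574.58
Buyer bears (B): 205.31 + 464.75 + 185.36 + 424.09 = 1279.51
Landed cost (B) = invoice 293193.89 + 1279.51 + duty 5574.58 = 300047.98
Difference = |293449.27 − 300047.98| = 6598.71

Supplier A is cheaper by CHF 6598.71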